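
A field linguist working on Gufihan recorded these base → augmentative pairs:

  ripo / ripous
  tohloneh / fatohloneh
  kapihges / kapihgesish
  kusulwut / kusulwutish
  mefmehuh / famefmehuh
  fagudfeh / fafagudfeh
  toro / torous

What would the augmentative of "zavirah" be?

fazavirah

mefmehuh and kusulwut both have last vowel 'u' yet inflect differently (famefmehuh, kusulwutish), so the last vowel is not what conditions the rule; the final letter is.
"zavirah" ends in -h. The stems ending in -h (fagudfeh → fafagudfeh, tohloneh → fatohloneh, mefmehuh → famefmehuh) add the prefix fa-.
The other patterns: stems ending in -o add -us; stems ending in -s or -t add -ish.
So zavirah → fazavirah.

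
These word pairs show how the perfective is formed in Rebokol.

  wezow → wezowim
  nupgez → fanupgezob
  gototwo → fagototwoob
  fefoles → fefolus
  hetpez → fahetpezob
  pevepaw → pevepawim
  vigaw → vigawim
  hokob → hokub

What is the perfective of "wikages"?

wezow and hokob both have last vowel 'o' yet inflect differently (wezowim, hokub), so the last vowel is not what conditions the rule; the final letter is.
"wikages" ends in -s. The one such stem in the data (fefoles → fefolus) changes the last vowel to 'u' (as does hokob), so the same rule applies.
The other patterns: stems ending in -w add -im; stems ending in -o or -z add fa- … -ob around the stem.
So wikages → wikagus.

wikagus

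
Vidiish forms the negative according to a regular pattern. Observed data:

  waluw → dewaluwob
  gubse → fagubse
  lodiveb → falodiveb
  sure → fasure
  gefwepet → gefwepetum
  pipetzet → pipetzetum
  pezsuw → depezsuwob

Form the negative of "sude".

fasude

lodiveb and gefwepet both have last vowel 'e' yet inflect differently (falodiveb, gefwepetum), so the last vowel is not what conditions the rule; the final letter is.
"sude" ends in -e. The stems ending in -e (sure → fasure, gubse → fagubse) add the prefix fa-.
So sude → fasude.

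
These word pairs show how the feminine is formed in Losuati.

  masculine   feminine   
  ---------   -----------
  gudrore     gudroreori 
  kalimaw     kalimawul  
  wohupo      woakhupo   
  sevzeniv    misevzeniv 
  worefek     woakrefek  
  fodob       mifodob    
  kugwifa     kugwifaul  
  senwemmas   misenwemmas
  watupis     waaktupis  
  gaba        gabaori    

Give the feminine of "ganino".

watupis and senwemmas both end in -s yet inflect differently (waaktupis, misenwemmas), so the final letter is not what conditions the rule; the first letter is.
"ganino" begins with g-. The stems beginning with g- (gudrore → gudroreori, gaba → gabaori) add -ori.
The other patterns: stems beginning with k- add -ul; stems beginning with w- insert -ak- after the first vowel; stems beginning with f- or s- add the prefix mi-.
So ganino → ganinoori.

ganinoori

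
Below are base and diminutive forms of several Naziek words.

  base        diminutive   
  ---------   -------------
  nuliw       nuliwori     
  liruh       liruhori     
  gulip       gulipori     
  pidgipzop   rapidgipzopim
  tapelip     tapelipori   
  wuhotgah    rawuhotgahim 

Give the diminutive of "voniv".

wuhotgah and liruh both end in -h yet inflect differently (rawuhotgahim, liruhori), so the final letter is not what conditions the rule; the last vowel is.
"voniv" has last vowel 'i'. The stems whose last vowel is 'i' (nuliw → nuliwori, tapelip → tapelipori, gulip → gulipori) add -ori.
So voniv → vonivori.

vonivori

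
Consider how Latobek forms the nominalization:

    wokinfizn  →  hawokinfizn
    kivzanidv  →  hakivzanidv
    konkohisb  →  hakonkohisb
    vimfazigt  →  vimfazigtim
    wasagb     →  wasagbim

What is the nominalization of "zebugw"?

zebugwim

wasagb and konkohisb both end in -b yet inflect differently (wasagbim, hakonkohisb), so the final letter is not what conditions the rule; the second-to-last letter is.
"zebugw" has second-to-last letter 'g'. The stems whose second-to-last letter is 'g' (vimfazigt → vimfazigtim, wasagb → wasagbim) add -im.
So zebugw → zebugwim.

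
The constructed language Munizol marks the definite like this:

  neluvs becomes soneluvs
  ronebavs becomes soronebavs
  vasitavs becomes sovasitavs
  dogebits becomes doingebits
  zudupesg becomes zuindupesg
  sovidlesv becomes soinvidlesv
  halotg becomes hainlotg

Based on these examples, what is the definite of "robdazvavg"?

ronebavs and dogebits both end in -s yet inflect differently (soronebavs, doingebits), so the final letter is not what conditions the rule; the second-to-last letter is.
"robdazvavg" has second-to-last letter 'v'. The stems whose second-to-last letter is 'v' (ronebavs → soronebavs, neluvs → soneluvs, vasitavs → sovasitavs) add the prefix so-.
The other pattern: stems whose second-to-last letter is 's' or 't' insert -in- after the first vowel.
So robdazvavg → sorobdazvavg.

sorobdazvavg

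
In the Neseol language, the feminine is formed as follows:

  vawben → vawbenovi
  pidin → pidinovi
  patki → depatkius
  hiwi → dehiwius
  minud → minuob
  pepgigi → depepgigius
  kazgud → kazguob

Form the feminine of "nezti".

pidin and hiwi both have last vowel 'i' yet inflect differently (pidinovi, dehiwius), so the last vowel is not what conditions the rule; the final letter is.
"nezti" ends in -i. The stems ending in -i (hiwi → dehiwius, patki → depatkius, pepgigi → depepgigius) add de- … -us around the stem.
So nezti → deneztius.

deneztius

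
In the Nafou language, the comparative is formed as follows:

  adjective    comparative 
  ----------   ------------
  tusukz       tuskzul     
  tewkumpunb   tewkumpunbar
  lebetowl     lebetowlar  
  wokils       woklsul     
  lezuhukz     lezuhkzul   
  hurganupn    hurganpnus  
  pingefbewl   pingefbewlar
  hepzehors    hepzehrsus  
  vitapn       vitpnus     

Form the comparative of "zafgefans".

hepzehors and wokils both end in -s yet inflect differently (hepzehrsus, woklsul), so the final letter is not what conditions the rule; the second-to-last letter is.
"zafgefans" has second-to-last letter 'n'. The one such stem in the data (tewkumpunb → tewkumpunbar) adds -ar, so the same rule applies.
The other patterns: stems whose second-to-last letter is 'p' or 'r' delete the last vowel and add -us; stems whose second-to-last letter is 'k' or 'l' delete the last vowel and add -ul.
So zafgefans → zafgefansar.

zafgefansar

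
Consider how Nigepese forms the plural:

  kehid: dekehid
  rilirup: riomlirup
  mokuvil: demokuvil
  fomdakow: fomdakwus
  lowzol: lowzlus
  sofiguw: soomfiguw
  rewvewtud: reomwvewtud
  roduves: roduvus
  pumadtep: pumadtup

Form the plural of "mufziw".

pumadtep and rilirup both end in -p yet inflect differently (pumadtup, riomlirup), so the final letter is not what conditions the rule; the last vowel is.
"mufziw" has last vowel 'i'. The stems whose last vowel is 'i' (mokuvil → demokuvil, kehid → dekehid) add the prefix de-.
The other patterns: stems whose last vowel is 'e' change the last vowel to 'u'; stems whose last vowel is 'u' insert -om- after the first vowel; stems whose last vowel is 'o' delete the last vowel and add -us.
So mufziw → demufziw.

demufziw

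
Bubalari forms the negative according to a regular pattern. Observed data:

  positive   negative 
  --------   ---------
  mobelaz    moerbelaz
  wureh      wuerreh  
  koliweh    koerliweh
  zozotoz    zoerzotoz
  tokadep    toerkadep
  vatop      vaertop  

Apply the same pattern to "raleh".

Every pair shown (mobelaz → moerbelaz, wureh → wuerreh, koliweh → koerliweh, …) follows the same rule: insert -er- after the first vowel.
So raleh → raerleh.

raerleh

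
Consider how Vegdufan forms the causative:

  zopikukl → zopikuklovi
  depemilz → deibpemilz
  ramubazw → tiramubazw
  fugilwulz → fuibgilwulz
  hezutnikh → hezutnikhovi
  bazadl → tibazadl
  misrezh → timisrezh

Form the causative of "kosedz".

tikosedz

"kosedz" has second-to-last letter 'd'. The one such stem in the data (bazadl → tibazadl) adds the prefix ti-, so the same rule applies.
The other patterns: stems whose second-to-last letter is 'l' insert -ib- after the first vowel; stems whose second-to-last letter is 'k' add -ovi.
So kosedz → tikosedz.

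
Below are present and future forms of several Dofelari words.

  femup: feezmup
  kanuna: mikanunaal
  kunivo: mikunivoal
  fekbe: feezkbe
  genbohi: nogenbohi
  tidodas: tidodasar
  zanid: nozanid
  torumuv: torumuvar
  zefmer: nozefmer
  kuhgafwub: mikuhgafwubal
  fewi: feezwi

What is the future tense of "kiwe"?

fewi and genbohi both end in -i yet inflect differently (feezwi, nogenbohi), so the final letter is not what conditions the rule; the first letter is.
"kiwe" begins with k-. The stems beginning with k- (kanuna → mikanunaal, kunivo → mikunivoal, kuhgafwub → mikuhgafwubal) add mi- … -al around the stem.
The other patterns: stems beginning with t- add -ar; stems beginning with f- insert -ez- after the first vowel; stems beginning with g- or z- add the prefix no-.
So kiwe → mikiweal.

mikiweal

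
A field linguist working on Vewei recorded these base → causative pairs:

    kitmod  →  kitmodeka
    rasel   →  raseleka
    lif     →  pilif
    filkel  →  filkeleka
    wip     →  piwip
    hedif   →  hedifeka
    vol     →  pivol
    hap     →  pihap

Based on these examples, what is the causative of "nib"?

pinib

vol and rasel both end in -l yet inflect differently (pivol, raseleka), so the final letter is not what conditions the rule; the number of vowels is.
"nib" has 1 vowel. The stems with 1 vowel (hap → pihap, wip → piwip, lif → pilif) add the prefix pi-.
So nib → pinib.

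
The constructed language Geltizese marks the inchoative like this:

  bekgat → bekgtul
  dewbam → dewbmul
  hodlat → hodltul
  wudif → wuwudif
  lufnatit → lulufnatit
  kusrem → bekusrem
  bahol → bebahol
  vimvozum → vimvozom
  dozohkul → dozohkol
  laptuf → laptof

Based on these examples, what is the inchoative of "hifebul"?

hifebol

"hifebul" has last vowel 'u'. The stems whose last vowel is 'u' (vimvozum → vimvozom, dozohkul → dozohkol, laptuf → laptof) change the last vowel to 'o'.
So hifebul → hifebol.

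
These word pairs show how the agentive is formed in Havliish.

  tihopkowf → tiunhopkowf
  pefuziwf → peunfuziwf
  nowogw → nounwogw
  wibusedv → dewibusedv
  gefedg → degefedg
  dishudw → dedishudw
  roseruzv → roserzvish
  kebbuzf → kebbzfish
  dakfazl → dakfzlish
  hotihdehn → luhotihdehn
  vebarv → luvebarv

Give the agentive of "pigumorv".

nowogw and dishudw both end in -w yet inflect differently (nounwogw, dedishudw), so the final letter is not what conditions the rule; the second-to-last letter is.
"pigumorv" has second-to-last letter 'r'. The one such stem in the data (vebarv → luvebarv) adds the prefix lu-, so the same rule applies.
The other patterns: stems whose second-to-last letter is 'g' or 'w' insert -un- after the first vowel; stems whose second-to-last letter is 'd' add the prefix de-; stems whose second-to-last letter is 'z' delete the last vowel and add -ish.
So pigumorv → lupigumorv.

lupigumorv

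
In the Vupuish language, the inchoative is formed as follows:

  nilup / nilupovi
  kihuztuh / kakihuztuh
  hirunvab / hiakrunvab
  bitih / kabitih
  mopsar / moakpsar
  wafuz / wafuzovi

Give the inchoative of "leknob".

leakknob

"leknob" ends in -b. The one such stem in the data (hirunvab → hiakrunvab) inserts -ak- after the first vowel (as does mopsar), so the same rule applies.
The other patterns: stems ending in -p or -z add -ovi; stems ending in -h add the prefix ka-.
So leknob → leakknob.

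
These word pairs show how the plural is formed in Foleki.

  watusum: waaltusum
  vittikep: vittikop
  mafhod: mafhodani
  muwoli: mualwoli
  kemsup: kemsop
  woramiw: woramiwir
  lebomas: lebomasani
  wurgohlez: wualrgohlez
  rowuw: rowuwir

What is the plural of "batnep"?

batnop

"batnep" ends in -p. The stems ending in -p (kemsup → kemsop, vittikep → vittikop) change the last vowel to 'o'.
So batnep → batnop.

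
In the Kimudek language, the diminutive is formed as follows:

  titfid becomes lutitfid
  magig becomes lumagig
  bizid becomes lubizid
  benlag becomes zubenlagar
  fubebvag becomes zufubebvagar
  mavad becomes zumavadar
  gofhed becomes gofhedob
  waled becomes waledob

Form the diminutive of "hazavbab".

"hazavbab" has last vowel 'a'. The stems whose last vowel is 'a' (benlag → zubenlagar, fubebvag → zufubebvagar, mavad → zumavadar) add zu- … -ar around the stem.
The other patterns: stems whose last vowel is 'i' add the prefix lu-; stems whose last vowel is 'e' add -ob.
So hazavbab → zuhazavbabar.

zuhazavbabar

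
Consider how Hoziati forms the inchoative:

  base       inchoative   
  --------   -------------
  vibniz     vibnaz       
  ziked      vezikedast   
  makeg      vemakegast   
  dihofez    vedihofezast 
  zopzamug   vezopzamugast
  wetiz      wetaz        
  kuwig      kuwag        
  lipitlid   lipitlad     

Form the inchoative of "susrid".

kuwig and makeg both end in -g yet inflect differently (kuwag, vemakegast), so the final letter is not what conditions the rule; the last vowel is.
"susrid" has last vowel 'i'. The stems whose last vowel is 'i' (kuwig → kuwag, lipitlid → lipitlad, vibniz → vibnaz) change the last vowel to 'a'.
So susrid → susrad.

susrad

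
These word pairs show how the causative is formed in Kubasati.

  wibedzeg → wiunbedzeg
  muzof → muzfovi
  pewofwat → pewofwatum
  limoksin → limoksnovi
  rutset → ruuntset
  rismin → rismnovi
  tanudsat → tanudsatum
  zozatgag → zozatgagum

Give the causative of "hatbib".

hatbbovi

"hatbib" has last vowel 'i'. The stems whose last vowel is 'i' (limoksin → limoksnovi, rismin → rismnovi) delete the last vowel and add -ovi.
The other patterns: stems whose last vowel is 'a' add -um; stems whose last vowel is 'e' insert -un- after the first vowel.
So hatbib → hatbbovi.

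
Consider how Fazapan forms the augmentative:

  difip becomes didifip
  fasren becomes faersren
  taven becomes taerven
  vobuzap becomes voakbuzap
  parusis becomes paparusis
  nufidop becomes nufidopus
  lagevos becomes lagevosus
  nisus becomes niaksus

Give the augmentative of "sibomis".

lagevos and nisus both end in -s yet inflect differently (lagevosus, niaksus), so the final letter is not what conditions the rule; the last vowel is.
"sibomis" has last vowel 'i'. The stems whose last vowel is 'i' (parusis → paparusis, difip → didifip) repeat the first consonant+vowel as a prefix.
So sibomis → sisibomis.

sisibomis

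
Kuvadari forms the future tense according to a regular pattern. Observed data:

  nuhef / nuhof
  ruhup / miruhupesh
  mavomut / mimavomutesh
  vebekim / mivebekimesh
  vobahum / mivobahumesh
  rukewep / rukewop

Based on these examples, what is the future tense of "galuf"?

rukewep and ruhup both end in -p yet inflect differently (rukewop, miruhupesh), so the final letter is not what conditions the rule; the last vowel is.
"galuf" has last vowel 'u'. The stems whose last vowel is 'u' (ruhup → miruhupesh, vobahum → mivobahumesh, mavomut → mimavomutesh) add mi- … -esh around the stem.
The other pattern: stems whose last vowel is 'e' change the last vowel to 'o'.
So galuf → migalufesh.

migalufesh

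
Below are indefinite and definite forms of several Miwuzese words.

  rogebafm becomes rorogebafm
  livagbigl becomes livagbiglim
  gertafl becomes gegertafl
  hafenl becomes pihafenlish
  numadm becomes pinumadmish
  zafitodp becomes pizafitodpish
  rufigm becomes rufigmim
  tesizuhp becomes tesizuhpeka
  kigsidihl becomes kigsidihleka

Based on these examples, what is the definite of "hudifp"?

rogebafm and rufigm both end in -m yet inflect differently (rorogebafm, rufigmim), so the final letter is not what conditions the rule; the second-to-last letter is.
"hudifp" has second-to-last letter 'f'. The stems whose second-to-last letter is 'f' (gertafl → gegertafl, rogebafm → rorogebafm) repeat the first consonant+vowel as a prefix.
The other patterns: stems whose second-to-last letter is 'g' add -im; stems whose second-to-last letter is 'h' add -eka; stems whose second-to-last letter is 'd' or 'n' add pi- … -ish around the stem.
So hudifp → huhudifp.

huhudifp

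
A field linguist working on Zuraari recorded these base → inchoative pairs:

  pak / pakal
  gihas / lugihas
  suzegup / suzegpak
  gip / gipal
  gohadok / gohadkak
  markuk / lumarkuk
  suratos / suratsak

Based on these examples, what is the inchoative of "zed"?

pak and markuk both end in -k yet inflect differently (pakal, lumarkuk), so the final letter is not what conditions the rule; the number of vowels is.
"zed" has 1 vowel. The stems with 1 vowel (pak → pakal, gip → gipal) add -al.
The other patterns: stems with 2 vowels add the prefix lu-; stems with 3 vowels delete the last vowel and add -ak.
So zed → zedal.

zedal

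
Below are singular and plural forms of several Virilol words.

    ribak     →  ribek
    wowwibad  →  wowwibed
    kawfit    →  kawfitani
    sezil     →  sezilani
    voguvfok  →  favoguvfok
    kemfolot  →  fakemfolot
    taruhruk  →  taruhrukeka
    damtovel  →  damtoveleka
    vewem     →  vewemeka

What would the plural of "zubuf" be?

ribak and voguvfok both end in -k yet inflect differently (ribek, favoguvfok), so the final letter is not what conditions the rule; the last vowel is.
"zubuf" has last vowel 'u'. The one such stem in the data (taruhruk → taruhrukeka) adds -eka, so the same rule applies.
The other patterns: stems whose last vowel is 'a' change the last vowel to 'e'; stems whose last vowel is 'i' add -ani; stems whose last vowel is 'o' add the prefix fa-.
So zubuf → zubufeka.

zubufeka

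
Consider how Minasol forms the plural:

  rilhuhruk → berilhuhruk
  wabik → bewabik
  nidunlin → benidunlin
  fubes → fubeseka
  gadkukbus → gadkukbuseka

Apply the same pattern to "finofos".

finofoseka

rilhuhruk and gadkukbus both have last vowel 'u' yet inflect differently (berilhuhruk, gadkukbuseka), so the last vowel is not what conditions the rule; the final letter is.
"finofos" ends in -s. The stems ending in -s (fubes → fubeseka, gadkukbus → gadkukbuseka) add -eka.
The other pattern: stems ending in -k or -n add the prefix be-.
So finofos → finofoseka.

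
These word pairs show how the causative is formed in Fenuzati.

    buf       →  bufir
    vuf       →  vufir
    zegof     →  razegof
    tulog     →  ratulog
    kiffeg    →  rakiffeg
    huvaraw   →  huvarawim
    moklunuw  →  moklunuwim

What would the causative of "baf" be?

bafir

buf and zegof both end in -f yet inflect differently (bufir, razegof), so the final letter is not what conditions the rule; the number of vowels is.
"baf" has 1 vowel. The stems with 1 vowel (buf → bufir, vuf → vufir) add -ir.
The other patterns: stems with 2 vowels add the prefix ra-; stems with 3 vowels add -im.
So baf → bafir.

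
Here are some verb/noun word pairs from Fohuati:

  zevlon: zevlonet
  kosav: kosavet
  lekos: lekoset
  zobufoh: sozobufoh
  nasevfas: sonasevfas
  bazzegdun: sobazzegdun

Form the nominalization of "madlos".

"madlos" has 2 vowels. The stems with 2 vowels (zevlon → zevlonet, lekos → lekoset, kosav → kosavet) add -et.
So madlos → madloset.

madloset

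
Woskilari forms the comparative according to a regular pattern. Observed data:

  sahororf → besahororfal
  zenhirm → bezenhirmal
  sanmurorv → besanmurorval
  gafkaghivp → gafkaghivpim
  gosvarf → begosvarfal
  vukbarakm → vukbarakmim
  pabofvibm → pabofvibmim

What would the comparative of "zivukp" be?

zivukpim

"zivukp" has second-to-last letter 'k'. The one such stem in the data (vukbarakm → vukbarakmim) adds -im, so the same rule applies.
So zivukp → zivukpim.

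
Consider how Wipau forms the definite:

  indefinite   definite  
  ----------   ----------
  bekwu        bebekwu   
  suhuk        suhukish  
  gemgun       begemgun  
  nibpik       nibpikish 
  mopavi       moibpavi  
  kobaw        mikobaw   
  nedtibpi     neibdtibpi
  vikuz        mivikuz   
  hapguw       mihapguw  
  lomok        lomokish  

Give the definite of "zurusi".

zuibrusi

"zurusi" ends in -i. The stems ending in -i (mopavi → moibpavi, nedtibpi → neibdtibpi) insert -ib- after the first vowel.
So zurusi → zuibrusi.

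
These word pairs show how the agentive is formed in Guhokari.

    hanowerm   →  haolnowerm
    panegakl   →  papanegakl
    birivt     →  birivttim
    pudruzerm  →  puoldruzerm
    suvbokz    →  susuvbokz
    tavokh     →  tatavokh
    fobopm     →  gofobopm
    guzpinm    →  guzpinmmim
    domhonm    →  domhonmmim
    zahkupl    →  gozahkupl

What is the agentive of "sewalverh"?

seolwalverh

"sewalverh" has second-to-last letter 'r'. The stems whose second-to-last letter is 'r' (hanowerm → haolnowerm, pudruzerm → puoldruzerm) insert -ol- after the first vowel.
So sewalverh → seolwalverh.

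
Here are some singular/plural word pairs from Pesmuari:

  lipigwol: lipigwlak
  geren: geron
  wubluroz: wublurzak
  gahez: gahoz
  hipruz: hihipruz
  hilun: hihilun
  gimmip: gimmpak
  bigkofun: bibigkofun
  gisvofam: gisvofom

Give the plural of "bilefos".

bilefsak

"bilefos" has last vowel 'o'. The stems whose last vowel is 'o' (wubluroz → wublurzak, lipigwol → lipigwlak) delete the last vowel and add -ak.
The other patterns: stems whose last vowel is 'u' repeat the first consonant+vowel as a prefix; stems whose last vowel is 'a' or 'e' change the last vowel to 'o'.
So bilefos → bilefsak.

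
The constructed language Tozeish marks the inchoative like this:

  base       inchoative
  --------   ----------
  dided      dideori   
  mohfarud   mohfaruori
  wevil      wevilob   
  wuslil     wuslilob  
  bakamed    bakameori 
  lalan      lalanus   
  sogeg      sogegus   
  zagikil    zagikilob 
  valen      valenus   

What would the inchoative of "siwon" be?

"siwon" ends in -n. The stems ending in -n (lalan → lalanus, valen → valenus) add -us.
So siwon → siwonus.

siwonus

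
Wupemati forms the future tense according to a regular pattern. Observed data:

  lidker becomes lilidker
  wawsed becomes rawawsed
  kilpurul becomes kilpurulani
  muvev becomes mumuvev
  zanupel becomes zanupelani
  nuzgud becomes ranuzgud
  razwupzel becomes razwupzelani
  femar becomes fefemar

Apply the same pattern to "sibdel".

sibdelani

kilpurul and nuzgud both have last vowel 'u' yet inflect differently (kilpurulani, ranuzgud), so the last vowel is not what conditions the rule; the final letter is.
"sibdel" ends in -l. The stems ending in -l (zanupel → zanupelani, razwupzel → razwupzelani, kilpurul → kilpurulani) add -ani.
So sibdel → sibdelani.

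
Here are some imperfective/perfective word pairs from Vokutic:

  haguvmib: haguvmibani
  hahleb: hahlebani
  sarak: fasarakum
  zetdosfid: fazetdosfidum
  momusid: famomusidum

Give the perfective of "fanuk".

haguvmib and zetdosfid both have last vowel 'i' yet inflect differently (haguvmibani, fazetdosfidum), so the last vowel is not what conditions the rule; the final letter is.
"fanuk" ends in -k. The one such stem in the data (sarak → fasarakum) adds fa- … -um around the stem, so the same rule applies.
The other pattern: stems ending in -b add -ani.
So fanuk → fafanukum.

fafanukum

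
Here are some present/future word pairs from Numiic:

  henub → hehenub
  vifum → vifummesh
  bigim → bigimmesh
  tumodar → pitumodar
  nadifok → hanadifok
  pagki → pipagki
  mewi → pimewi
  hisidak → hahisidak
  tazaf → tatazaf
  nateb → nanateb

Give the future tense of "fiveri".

"fiveri" ends in -i. The stems ending in -i (pagki → pipagki, mewi → pimewi) add the prefix pi-.
The other patterns: stems ending in -k add the prefix ha-; stems ending in -m double the final consonant and add -esh; stems ending in -b or -f repeat the first consonant+vowel as a prefix.
So fiveri → pifiveri.

pifiveri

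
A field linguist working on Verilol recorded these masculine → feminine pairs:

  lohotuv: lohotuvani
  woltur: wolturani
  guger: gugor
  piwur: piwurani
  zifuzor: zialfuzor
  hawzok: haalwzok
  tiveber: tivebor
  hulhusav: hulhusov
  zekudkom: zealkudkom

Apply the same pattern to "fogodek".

fogodok

piwur and zifuzor both end in -r yet inflect differently (piwurani, zialfuzor), so the final letter is not what conditions the rule; the last vowel is.
"fogodek" has last vowel 'e'. The stems whose last vowel is 'e' (tiveber → tivebor, guger → gugor) change the last vowel to 'o'.
The other patterns: stems whose last vowel is 'u' add -ani; stems whose last vowel is 'o' insert -al- after the first vowel.
So fogodek → fogodok.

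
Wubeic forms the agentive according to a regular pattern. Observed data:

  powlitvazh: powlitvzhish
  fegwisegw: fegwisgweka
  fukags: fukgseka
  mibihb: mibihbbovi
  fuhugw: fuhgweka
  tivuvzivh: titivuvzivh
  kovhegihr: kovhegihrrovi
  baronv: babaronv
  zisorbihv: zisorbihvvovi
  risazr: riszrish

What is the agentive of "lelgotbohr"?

risazr and kovhegihr both end in -r yet inflect differently (riszrish, kovhegihrrovi), so the final letter is not what conditions the rule; the second-to-last letter is.
"lelgotbohr" has second-to-last letter 'h'. The stems whose second-to-last letter is 'h' (zisorbihv → zisorbihvvovi, mibihb → mibihbbovi, kovhegihr → kovhegihrrovi) double the final consonant and add -ovi.
The other patterns: stems whose second-to-last letter is 'g' delete the last vowel and add -eka; stems whose second-to-last letter is 'z' delete the last vowel and add -ish; stems whose second-to-last letter is 'n' or 'v' repeat the first consonant+vowel as a prefix.
So lelgotbohr → lelgotbohrrovi.

lelgotbohrrovi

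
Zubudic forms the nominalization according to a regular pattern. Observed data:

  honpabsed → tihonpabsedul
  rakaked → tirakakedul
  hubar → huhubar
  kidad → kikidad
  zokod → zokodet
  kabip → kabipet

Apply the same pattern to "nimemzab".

honpabsed and kidad both end in -d yet inflect differently (tihonpabsedul, kikidad), so the final letter is not what conditions the rule; the last vowel is.
"nimemzab" has last vowel 'a'. The stems whose last vowel is 'a' (hubar → huhubar, kidad → kikidad) repeat the first consonant+vowel as a prefix.
So nimemzab → ninimemzab.

ninimemzab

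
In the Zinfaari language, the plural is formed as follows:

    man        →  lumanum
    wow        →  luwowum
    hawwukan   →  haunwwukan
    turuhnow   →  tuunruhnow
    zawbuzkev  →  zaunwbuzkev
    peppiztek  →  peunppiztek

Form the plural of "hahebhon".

man and hawwukan both end in -n yet inflect differently (lumanum, haunwwukan), so the final letter is not what conditions the rule; the number of vowels is.
"hahebhon" has 3 vowels. The stems with 3 vowels (hawwukan → haunwwukan, turuhnow → tuunruhnow, zawbuzkev → zaunwbuzkev) insert -un- after the first vowel.
The other pattern: stems with 1 vowel add lu- … -um around the stem.
So hahebhon → haunhebhon.

haunhebhon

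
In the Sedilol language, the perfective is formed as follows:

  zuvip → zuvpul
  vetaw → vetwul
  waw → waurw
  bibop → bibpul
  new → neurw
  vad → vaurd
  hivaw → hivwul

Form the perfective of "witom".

witmul

waw and vetaw both end in -w yet inflect differently (waurw, vetwul), so the final letter is not what conditions the rule; the number of vowels is.
"witom" has 2 vowels. The stems with 2 vowels (vetaw → vetwul, zuvip → zuvpul, bibop → bibpul) delete the last vowel and add -ul.
So witom → witmul.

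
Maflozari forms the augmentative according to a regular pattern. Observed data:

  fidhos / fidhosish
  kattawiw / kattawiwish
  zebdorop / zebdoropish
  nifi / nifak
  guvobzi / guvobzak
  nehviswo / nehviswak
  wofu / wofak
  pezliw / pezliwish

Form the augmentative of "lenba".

kattawiw and guvobzi both have last vowel 'i' yet inflect differently (kattawiwish, guvobzak), so the last vowel is not what conditions the rule; whether the stem ends in a vowel or a consonant is.
"lenba" ends in a vowel. The stems ending in a vowel (guvobzi → guvobzak, wofu → wofak, nehviswo → nehviswak) drop the final letter and add -ak.
The other pattern: stems ending in a consonant add -ish.
So lenba → lenbak.

lenbak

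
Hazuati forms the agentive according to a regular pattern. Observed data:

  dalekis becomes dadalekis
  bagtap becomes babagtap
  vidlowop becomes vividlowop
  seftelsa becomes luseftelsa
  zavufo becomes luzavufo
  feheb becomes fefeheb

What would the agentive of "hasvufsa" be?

vidlowop and zavufo both have last vowel 'o' yet inflect differently (vividlowop, luzavufo), so the last vowel is not what conditions the rule; whether the stem ends in a vowel or a consonant is.
"hasvufsa" ends in a vowel. The stems ending in a vowel (zavufo → luzavufo, seftelsa → luseftelsa) add the prefix lu-.
The other pattern: stems ending in a consonant repeat the first consonant+vowel as a prefix.
So hasvufsa → luhasvufsa.

luhasvufsa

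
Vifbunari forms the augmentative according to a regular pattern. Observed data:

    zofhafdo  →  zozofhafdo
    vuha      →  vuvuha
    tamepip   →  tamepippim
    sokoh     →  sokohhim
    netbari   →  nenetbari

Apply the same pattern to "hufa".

huhufa

tamepip and netbari both have last vowel 'i' yet inflect differently (tamepippim, nenetbari), so the last vowel is not what conditions the rule; whether the stem ends in a vowel or a consonant is.
"hufa" ends in a vowel. The stems ending in a vowel (netbari → nenetbari, vuha → vuvuha, zofhafdo → zozofhafdo) repeat the first consonant+vowel as a prefix.
The other pattern: stems ending in a consonant double the final consonant and add -im.
So hufa → huhufa.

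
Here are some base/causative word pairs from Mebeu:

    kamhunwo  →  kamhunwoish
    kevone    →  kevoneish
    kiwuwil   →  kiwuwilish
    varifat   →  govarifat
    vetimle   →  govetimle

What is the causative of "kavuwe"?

kevone and vetimle both end in -e yet inflect differently (kevoneish, govetimle), so the final letter is not what conditions the rule; the first letter is.
"kavuwe" begins with k-. The stems beginning with k- (kamhunwo → kamhunwoish, kevone → kevoneish, kiwuwil → kiwuwilish) add -ish.
So kavuwe → kavuweish.

kavuweish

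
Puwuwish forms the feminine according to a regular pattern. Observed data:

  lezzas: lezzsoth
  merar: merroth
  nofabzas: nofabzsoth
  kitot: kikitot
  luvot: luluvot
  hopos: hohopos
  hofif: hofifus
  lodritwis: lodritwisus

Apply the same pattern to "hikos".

hihikos

"hikos" has last vowel 'o'. The stems whose last vowel is 'o' (kitot → kikitot, luvot → luluvot, hopos → hohopos) repeat the first consonant+vowel as a prefix.
The other patterns: stems whose last vowel is 'a' delete the last vowel and add -oth; stems whose last vowel is 'i' add -us.
So hikos → hihikos.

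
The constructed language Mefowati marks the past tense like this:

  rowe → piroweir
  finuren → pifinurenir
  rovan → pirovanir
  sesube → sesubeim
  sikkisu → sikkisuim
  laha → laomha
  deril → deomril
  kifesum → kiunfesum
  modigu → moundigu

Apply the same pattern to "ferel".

"ferel" begins with f-. The one such stem in the data (finuren → pifinurenir) adds pi- … -ir around the stem, so the same rule applies.
The other patterns: stems beginning with s- add -im; stems beginning with d- or l- insert -om- after the first vowel; stems beginning with k- or m- insert -un- after the first vowel.
So ferel → piferelir.

piferelir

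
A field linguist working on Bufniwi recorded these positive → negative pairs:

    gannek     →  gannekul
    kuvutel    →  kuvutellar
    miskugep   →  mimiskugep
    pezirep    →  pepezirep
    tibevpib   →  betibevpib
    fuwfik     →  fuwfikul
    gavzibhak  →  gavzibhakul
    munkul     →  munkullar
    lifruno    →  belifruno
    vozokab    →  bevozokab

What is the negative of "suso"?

besuso

kuvutel and miskugep both have last vowel 'e' yet inflect differently (kuvutellar, mimiskugep), so the last vowel is not what conditions the rule; the final letter is.
"suso" ends in -o. The one such stem in the data (lifruno → belifruno) adds the prefix be-, so the same rule applies.
The other patterns: stems ending in -l double the final consonant and add -ar; stems ending in -p repeat the first consonant+vowel as a prefix; stems ending in -k add -ul.
So suso → besuso.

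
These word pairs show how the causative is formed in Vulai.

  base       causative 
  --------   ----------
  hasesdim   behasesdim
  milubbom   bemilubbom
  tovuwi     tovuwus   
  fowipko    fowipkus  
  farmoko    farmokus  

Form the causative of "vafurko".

vafurkus

fowipko and milubbom both have last vowel 'o' yet inflect differently (fowipkus, bemilubbom), so the last vowel is not what conditions the rule; whether the stem ends in a vowel or a consonant is.
"vafurko" ends in a vowel. The stems ending in a vowel (fowipko → fowipkus, tovuwi → tovuwus, farmoko → farmokus) drop the final letter and add -us.
The other pattern: stems ending in a consonant add the prefix be-.
So vafurko → vafurkus.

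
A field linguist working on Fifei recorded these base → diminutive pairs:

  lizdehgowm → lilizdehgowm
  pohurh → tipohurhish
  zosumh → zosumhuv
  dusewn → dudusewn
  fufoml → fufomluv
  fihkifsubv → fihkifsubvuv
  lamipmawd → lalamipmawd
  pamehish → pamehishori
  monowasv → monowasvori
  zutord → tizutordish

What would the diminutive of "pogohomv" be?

"pogohomv" has second-to-last letter 'm'. The stems whose second-to-last letter is 'm' (zosumh → zosumhuv, fufoml → fufomluv) add -uv.
So pogohomv → pogohomvuv.

pogohomvuv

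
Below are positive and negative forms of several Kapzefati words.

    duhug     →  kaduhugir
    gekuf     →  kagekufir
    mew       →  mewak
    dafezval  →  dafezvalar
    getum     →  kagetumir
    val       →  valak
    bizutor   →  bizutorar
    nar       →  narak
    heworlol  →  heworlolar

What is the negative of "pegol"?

kapegolir

nar and bizutor both end in -r yet inflect differently (narak, bizutorar), so the final letter is not what conditions the rule; the number of vowels is.
"pegol" has 2 vowels. The stems with 2 vowels (gekuf → kagekufir, getum → kagetumir, duhug → kaduhugir) add ka- … -ir around the stem.
The other patterns: stems with 1 vowel add -ak; stems with 3 vowels add -ar.
So pegol → kapegolir.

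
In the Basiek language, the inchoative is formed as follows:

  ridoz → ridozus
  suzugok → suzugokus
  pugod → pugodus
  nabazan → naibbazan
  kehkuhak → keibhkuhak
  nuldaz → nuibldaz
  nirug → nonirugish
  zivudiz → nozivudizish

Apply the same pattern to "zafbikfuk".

nozafbikfukish

suzugok and kehkuhak both end in -k yet inflect differently (suzugokus, keibhkuhak), so the final letter is not what conditions the rule; the last vowel is.
"zafbikfuk" has last vowel 'u'. The one such stem in the data (nirug → nonirugish) adds no- … -ish around the stem, so the same rule applies.
The other patterns: stems whose last vowel is 'o' add -us; stems whose last vowel is 'a' insert -ib- after the first vowel.
So zafbikfuk → nozafbikfukish.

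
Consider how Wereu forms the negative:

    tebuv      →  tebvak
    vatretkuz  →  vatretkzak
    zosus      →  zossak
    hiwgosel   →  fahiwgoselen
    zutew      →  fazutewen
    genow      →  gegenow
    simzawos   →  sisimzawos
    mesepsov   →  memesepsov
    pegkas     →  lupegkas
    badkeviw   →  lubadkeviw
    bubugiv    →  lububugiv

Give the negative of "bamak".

lubamak

zutew and genow both end in -w yet inflect differently (fazutewen, gegenow), so the final letter is not what conditions the rule; the last vowel is.
"bamak" has last vowel 'a'. The one such stem in the data (pegkas → lupegkas) adds the prefix lu-, so the same rule applies.
The other patterns: stems whose last vowel is 'u' delete the last vowel and add -ak; stems whose last vowel is 'e' add fa- … -en around the stem; stems whose last vowel is 'o' repeat the first consonant+vowel as a prefix.
So bamak → lubamak.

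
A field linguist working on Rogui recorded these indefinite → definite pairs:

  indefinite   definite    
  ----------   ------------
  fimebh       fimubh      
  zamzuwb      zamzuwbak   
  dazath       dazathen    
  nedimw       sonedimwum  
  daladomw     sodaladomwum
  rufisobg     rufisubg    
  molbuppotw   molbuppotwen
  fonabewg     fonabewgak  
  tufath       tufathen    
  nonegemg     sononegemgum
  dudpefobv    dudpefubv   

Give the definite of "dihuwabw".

fonabewg and nonegemg both end in -g yet inflect differently (fonabewgak, sononegemgum), so the final letter is not what conditions the rule; the second-to-last letter is.
"dihuwabw" has second-to-last letter 'b'. The stems whose second-to-last letter is 'b' (rufisobg → rufisubg, dudpefobv → dudpefubv, fimebh → fimubh) change the last vowel to 'u'.
The other patterns: stems whose second-to-last letter is 't' add -en; stems whose second-to-last letter is 'w' add -ak; stems whose second-to-last letter is 'm' add so- … -um around the stem.
So dihuwabw → dihuwubw.

dihuwubw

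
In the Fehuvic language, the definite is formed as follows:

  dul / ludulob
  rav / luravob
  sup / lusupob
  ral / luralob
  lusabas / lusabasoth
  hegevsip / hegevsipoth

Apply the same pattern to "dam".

sup and hegevsip both end in -p yet inflect differently (lusupob, hegevsipoth), so the final letter is not what conditions the rule; the number of vowels is.
"dam" has 1 vowel. The stems with 1 vowel (dul → ludulob, rav → luravob, sup → lusupob) add lu- … -ob around the stem.
So dam → ludamob.

ludamob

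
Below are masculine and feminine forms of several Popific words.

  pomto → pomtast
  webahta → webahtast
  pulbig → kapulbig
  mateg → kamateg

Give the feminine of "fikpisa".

pomto and pulbig both begin with p- yet inflect differently (pomtast, kapulbig), so the first letter is not what conditions the rule; whether the stem ends in a vowel or a consonant is.
"fikpisa" ends in a vowel. The stems ending in a vowel (webahta → webahtast, pomto → pomtast) drop the final letter and add -ast.
The other pattern: stems ending in a consonant add the prefix ka-.
So fikpisa → fikpisast.

fikpisast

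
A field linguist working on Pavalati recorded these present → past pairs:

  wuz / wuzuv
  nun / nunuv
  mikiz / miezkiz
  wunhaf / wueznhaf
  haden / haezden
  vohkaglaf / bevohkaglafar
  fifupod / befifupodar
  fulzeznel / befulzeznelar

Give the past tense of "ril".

"ril" has 1 vowel. The stems with 1 vowel (wuz → wuzuv, nun → nunuv) add -uv.
So ril → riluv.

riluv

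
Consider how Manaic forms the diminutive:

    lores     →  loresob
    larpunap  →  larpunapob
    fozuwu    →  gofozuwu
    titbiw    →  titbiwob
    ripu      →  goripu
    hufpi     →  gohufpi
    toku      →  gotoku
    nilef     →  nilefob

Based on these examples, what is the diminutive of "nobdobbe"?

gonobdobbe

titbiw and hufpi both have last vowel 'i' yet inflect differently (titbiwob, gohufpi), so the last vowel is not what conditions the rule; whether the stem ends in a vowel or a consonant is.
"nobdobbe" ends in a vowel. The stems ending in a vowel (fozuwu → gofozuwu, ripu → goripu, toku → gotoku) add the prefix go-.
The other pattern: stems ending in a consonant add -ob.
So nobdobbe → gonobdobbe.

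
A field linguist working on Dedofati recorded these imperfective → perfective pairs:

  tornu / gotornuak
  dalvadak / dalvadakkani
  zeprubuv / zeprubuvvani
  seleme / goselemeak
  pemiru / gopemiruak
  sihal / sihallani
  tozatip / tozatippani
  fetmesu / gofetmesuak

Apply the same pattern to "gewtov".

gewtovvani

zeprubuv and pemiru both have last vowel 'u' yet inflect differently (zeprubuvvani, gopemiruak), so the last vowel is not what conditions the rule; whether the stem ends in a vowel or a consonant is.
"gewtov" ends in a consonant. The stems ending in a consonant (tozatip → tozatippani, zeprubuv → zeprubuvvani, dalvadak → dalvadakkani) double the final consonant and add -ani.
The other pattern: stems ending in a vowel add go- … -ak around the stem.
So gewtov → gewtovvani.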